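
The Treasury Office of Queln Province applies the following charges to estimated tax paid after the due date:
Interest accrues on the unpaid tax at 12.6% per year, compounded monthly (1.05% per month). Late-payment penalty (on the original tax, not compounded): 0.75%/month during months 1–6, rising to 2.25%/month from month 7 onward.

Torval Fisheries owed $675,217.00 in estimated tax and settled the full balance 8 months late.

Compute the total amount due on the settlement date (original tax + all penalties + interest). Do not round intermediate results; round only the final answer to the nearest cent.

Penalty, months 1–6: 6 × 0.75% × $675,217.00 = $30,384.77…
Penalty, months 7–8: 2 × 2.25% × $675,217.00 = $30,384.77…
Interest: $675,217.00 × ((1 + 0.0105)^8 − 1) = $675,217.00 × 0.0871527… = $58,846.9745…
Total = $675,217.00 + $60,769.5300 + $58,846.9745… = $794,833.50

$794,833.50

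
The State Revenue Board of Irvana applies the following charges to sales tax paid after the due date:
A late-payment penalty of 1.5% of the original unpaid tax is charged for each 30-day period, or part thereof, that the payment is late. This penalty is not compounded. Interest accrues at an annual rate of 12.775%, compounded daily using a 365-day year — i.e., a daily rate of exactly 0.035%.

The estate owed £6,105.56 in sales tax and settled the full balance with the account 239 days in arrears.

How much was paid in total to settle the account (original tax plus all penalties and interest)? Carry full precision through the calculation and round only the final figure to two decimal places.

£7,370.83

Penalty periods: ⌈239/30⌉ = 8; penalty = 8 × 1.5% × £6,105.56 = £732.67…
Interest: £6,105.56 × ((1 + 0.00035)^239 − 1) = £6,105.56 × 0.08723238… = £532.6025…
Total = £6,105.56 + £732.6672 + £532.6025… = £7,370.83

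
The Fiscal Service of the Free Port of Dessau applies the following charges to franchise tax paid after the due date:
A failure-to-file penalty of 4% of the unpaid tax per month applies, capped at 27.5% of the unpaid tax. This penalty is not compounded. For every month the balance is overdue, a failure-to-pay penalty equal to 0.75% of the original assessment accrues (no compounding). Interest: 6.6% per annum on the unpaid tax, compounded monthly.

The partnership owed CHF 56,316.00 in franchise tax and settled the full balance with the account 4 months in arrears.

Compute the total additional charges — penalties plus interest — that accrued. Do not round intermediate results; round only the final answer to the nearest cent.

CHF 11,949.25

Failure-to-file: 4 × 4% × CHF 56,316.00 = CHF 9,010.56 (under the 27.5% cap)
Failure-to-pay penalty: 4 × 0.75% × CHF 56,316.00 = CHF 1,689.48
Interest (6.6%/yr ÷ 12 = 0.55%/month): CHF 56,316.00 × ((1 + 0.0055)^4 − 1) = CHF 1,249.2109…
Penalties + interest = CHF 10,700.0400 + CHF 1,249.2109… = CHF 11,949.25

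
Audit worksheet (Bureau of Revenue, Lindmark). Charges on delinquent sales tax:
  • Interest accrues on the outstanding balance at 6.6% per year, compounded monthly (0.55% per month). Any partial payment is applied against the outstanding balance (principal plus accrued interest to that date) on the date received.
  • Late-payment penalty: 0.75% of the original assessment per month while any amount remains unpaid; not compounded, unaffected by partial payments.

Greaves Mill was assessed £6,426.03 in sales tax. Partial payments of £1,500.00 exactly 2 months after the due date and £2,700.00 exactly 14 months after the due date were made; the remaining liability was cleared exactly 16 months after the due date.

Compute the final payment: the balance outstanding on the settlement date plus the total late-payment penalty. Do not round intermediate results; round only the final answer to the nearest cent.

£3,437.08

Balance at month 2: £6,426.0300 × (1 + 0.0055)^2 = £6,496.9107…
After £1,500.00 payment: £6,496.9107… − £1,500.00 = £4,996.9107…
Balance at month 14: £4,996.9107… × (1 + 0.0055)^12 = £5,336.8683…
After £2,700.00 payment: £5,336.8683… − £2,700.00 = £2,636.8683…
Balance at month 16: £2,636.8683… × (1 + 0.0055)^2 = £2,665.9537…
Penalty: 16 × 0.75% × £6,426.03 = £771.12…
Final settlement = outstanding balance + penalty = £2,665.9537… + £771.12… = £3,437.08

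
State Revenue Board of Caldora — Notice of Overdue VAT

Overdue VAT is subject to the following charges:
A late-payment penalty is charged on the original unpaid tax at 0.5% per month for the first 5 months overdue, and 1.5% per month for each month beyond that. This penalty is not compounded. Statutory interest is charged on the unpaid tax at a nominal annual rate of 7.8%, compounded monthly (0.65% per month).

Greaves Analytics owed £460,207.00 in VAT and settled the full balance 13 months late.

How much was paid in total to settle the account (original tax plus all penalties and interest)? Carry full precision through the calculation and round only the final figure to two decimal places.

£567,377.86

Penalty, months 1–5: 5 × 0.5% × £460,207.00 = £11,505.18…
Penalty, months 6–13: 8 × 1.5% × £460,207.00 = £55,224.84
Interest: £460,207.00 × ((1 + 0.0065)^13 − 1) = £460,207.00 × 0.0878753… = £40,440.8439…
Total = £460,207.00 + £66,730.0150 + £40,440.8439… = £567,377.86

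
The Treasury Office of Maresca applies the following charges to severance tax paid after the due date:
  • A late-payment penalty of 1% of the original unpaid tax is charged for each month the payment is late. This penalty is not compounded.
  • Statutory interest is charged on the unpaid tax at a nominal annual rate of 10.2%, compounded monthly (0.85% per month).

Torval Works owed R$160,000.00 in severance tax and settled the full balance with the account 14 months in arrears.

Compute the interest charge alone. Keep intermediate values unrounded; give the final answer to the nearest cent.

Interest: R$160,000.00 × ((1 + 0.0085)^14 − 1) = R$160,000.00 × 0.1258036… = R$20,128.5771…

R$20,128.58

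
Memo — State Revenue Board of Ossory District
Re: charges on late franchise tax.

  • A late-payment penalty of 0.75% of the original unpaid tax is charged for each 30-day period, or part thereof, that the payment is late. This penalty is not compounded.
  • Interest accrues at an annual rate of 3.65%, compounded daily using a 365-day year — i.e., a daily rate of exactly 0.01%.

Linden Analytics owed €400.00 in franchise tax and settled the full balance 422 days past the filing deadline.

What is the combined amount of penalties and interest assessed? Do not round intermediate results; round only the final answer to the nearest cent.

€62.24

Penalty periods: ⌈422/30⌉ = 15; penalty = 15 × 0.75% × €400.00 = €45.00
Interest: €400.00 × ((1 + 0.0001)^422 − 1) = €400.00 × 0.04310088… = €17.2404…
Penalties + interest = €45.0000 + €17.2404… = €62.24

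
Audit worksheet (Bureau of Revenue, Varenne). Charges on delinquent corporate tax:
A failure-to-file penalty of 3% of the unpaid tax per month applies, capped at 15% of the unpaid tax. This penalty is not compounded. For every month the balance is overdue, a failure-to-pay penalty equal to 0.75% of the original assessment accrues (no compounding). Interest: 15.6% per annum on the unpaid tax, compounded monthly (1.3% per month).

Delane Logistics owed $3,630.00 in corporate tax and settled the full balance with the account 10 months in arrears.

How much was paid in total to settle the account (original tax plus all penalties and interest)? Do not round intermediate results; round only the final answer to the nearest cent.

$4,947.24

Failure-to-file: 10 × 3% × $3,630.00 = $1,089.00, capped at 15% × $3,630.00 = $544.50
Failure-to-pay penalty = 0.75% × $3,630.00 × 10 mo = $272.25
Interest: $3,630.00 × ((1 + 0.013)^10 − 1) = $3,630.00 × 0.1378747… = $500.4853…
Total = $3,630.00 + $816.7500 + $500.4853… = $4,947.24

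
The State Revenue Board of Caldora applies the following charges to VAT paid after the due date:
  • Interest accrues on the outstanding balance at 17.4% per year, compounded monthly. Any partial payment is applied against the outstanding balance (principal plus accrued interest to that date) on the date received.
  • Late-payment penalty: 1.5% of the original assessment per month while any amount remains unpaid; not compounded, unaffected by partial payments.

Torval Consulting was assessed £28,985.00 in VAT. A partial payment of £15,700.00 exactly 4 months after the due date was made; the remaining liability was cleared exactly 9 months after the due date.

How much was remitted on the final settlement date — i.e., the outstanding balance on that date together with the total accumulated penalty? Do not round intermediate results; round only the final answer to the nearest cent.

Monthly rate = 17.4% ÷ 12 = 1.45%
Balance at month 4: £28,985.0000 × (1 + 0.0145)^4 = £30,703.0493…
After £15,700.00 payment: £30,703.0493… − £15,700.00 = £15,003.0493…
Balance at month 9: £15,003.0493… × (1 + 0.0145)^5 = £16,122.7750…
Penalty: 9 × 1.5% × £28,985.00 = £3,912.98…
Final settlement = outstanding balance + penalty = £16,122.7750… + £3,912.98… = £20,035.75

£20,035.75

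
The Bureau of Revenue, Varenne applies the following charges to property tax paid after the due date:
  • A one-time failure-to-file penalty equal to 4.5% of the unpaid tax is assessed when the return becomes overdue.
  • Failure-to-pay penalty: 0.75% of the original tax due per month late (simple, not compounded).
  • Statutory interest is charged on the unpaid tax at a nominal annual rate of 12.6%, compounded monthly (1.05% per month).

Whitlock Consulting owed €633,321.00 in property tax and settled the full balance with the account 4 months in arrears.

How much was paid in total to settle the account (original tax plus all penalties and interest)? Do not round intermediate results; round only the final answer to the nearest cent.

€707,841.44

Failure-to-file penalty: 4.5% × €633,321.00 = €28,499.45…
Failure-to-pay penalty = 0.75% × €633,321.00 × 4 mo = €18,999.63
Interest: €633,321.00 × ((1 + 0.0105)^4 − 1) = €633,321.00 × 0.0426661… = €27,021.3641…
Total = €633,321.00 + €47,499.0750 + €27,021.3641… = €707,841.44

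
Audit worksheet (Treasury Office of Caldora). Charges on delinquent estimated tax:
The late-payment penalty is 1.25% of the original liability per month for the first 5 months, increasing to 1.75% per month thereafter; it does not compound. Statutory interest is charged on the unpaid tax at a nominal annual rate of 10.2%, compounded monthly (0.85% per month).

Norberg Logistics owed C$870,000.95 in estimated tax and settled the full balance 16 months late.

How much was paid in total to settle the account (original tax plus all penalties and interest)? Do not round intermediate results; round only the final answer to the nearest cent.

C$1,218,021.87

Penalty, months 1–5: 5 × 1.25% × C$870,000.95 = C$54,375.06…
Penalty, months 6–16: 11 × 1.75% × C$870,000.95 = C$167,475.18…
Interest: C$870,000.95 × ((1 + 0.0085)^16 − 1) = C$870,000.95 × 0.1450236… = C$126,170.6762…
Total = C$870,000.95 + C$221,850.2423… + C$126,170.6762… = C$1,218,021.87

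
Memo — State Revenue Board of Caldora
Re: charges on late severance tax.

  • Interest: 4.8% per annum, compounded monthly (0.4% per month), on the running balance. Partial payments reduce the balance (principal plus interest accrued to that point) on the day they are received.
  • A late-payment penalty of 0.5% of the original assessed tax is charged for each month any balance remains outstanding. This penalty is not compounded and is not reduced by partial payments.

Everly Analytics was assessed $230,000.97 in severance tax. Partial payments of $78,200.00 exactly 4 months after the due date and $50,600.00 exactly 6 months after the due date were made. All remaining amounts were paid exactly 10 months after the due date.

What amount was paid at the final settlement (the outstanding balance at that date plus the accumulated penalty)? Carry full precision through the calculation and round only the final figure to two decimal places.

$119,358.30

Balance at month 4: $230,000.9700 × (1 + 0.004)^4 = $233,703.1246…
After $78,200.00 payment: $233,703.1246… − $78,200.00 = $155,503.1246…
Balance at month 6: $155,503.1246… × (1 + 0.004)^2 = $156,749.6376…
After $50,600.00 payment: $156,749.6376… − $50,600.00 = $106,149.6376…
Balance at month 10: $106,149.6376… × (1 + 0.004)^4 = $107,858.2494…
Penalty: 10 × 0.5% × $230,000.97 = $11,500.05…
Final settlement = outstanding balance + penalty = $107,858.2494… + $11,500.05… = $119,358.30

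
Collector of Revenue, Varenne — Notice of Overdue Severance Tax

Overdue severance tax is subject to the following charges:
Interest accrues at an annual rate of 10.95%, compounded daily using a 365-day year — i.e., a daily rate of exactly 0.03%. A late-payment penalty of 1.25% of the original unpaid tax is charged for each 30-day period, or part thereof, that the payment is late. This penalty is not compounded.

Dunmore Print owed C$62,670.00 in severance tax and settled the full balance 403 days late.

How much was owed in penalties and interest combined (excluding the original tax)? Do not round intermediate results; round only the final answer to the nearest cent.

C$19,019.82

Penalty periods: ⌈403/30⌉ = 14; penalty = 14 × 1.25% × C$62,670.00 = C$10,967.25
Interest: C$62,670.00 × ((1 + 0.0003)^403 − 1) = C$62,670.00 × 0.12849159… = C$8,052.5682…
Penalties + interest = C$10,967.2500 + C$8,052.5682… = C$19,019.82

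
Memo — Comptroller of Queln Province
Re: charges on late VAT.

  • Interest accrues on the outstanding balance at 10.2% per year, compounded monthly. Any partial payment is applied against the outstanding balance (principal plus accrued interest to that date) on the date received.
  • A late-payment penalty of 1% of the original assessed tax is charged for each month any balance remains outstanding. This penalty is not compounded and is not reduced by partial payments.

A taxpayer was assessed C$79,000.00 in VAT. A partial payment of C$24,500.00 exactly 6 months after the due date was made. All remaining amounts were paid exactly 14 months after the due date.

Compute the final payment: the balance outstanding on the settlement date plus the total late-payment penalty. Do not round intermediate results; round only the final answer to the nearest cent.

Monthly rate = 10.2% ÷ 12 = 0.85%
Balance at month 6: C$79,000.0000 × (1 + 0.0085)^6 = C$83,115.5928…
After C$24,500.00 payment: C$83,115.5928… − C$24,500.00 = C$58,615.5928…
Balance at month 14: C$58,615.5928… × (1 + 0.0085)^8 = C$62,722.0698…
Penalty: 14 × 1% × C$79,000.00 = C$11,060.00
Final settlement = outstanding balance + penalty = C$62,722.0698… + C$11,060.00 = C$73,782.07

C$73,782.07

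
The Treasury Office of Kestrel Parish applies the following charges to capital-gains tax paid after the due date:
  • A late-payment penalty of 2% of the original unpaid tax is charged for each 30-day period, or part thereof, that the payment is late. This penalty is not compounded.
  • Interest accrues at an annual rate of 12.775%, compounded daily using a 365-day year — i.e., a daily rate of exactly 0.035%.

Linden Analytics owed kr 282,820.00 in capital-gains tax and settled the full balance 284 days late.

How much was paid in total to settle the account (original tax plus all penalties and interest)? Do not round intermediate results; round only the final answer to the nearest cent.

kr 368,935.52

Penalty periods: ⌈284/30⌉ = 10; penalty = 10 × 2% × kr 282,820.00 = kr 56,564.00
Interest: kr 282,820.00 × ((1 + 0.00035)^284 − 1) = kr 282,820.00 × 0.10448881… = kr 29,551.5242…
Total = kr 282,820.00 + kr 56,564.0000 + kr 29,551.5242… = kr 368,935.52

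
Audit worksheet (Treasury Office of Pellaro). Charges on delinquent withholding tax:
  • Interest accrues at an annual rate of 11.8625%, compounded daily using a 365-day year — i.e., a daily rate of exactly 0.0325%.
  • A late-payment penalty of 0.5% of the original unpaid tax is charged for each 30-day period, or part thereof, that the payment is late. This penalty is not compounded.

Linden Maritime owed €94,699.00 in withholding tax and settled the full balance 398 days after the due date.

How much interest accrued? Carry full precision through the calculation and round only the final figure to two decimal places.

€13,074.57

Interest: €94,699.00 × ((1 + 0.000325)^398 − 1) = €94,699.00 × 0.13806447… = €13,074.5671…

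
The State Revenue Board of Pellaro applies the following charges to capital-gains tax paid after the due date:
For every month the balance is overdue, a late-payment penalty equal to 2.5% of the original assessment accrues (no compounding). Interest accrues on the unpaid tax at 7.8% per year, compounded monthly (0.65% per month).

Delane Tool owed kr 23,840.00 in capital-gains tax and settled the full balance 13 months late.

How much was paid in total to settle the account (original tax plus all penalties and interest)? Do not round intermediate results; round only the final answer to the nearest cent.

kr 33,682.95

Late-payment penalty = 2.5% × kr 23,840.00 × 13 mo = kr 7,748.00
Interest: kr 23,840.00 × ((1 + 0.0065)^13 − 1) = kr 23,840.00 × 0.0878753… = kr 2,094.9480…
Total = kr 23,840.00 + kr 7,748.0000 + kr 2,094.9480… = kr 33,682.95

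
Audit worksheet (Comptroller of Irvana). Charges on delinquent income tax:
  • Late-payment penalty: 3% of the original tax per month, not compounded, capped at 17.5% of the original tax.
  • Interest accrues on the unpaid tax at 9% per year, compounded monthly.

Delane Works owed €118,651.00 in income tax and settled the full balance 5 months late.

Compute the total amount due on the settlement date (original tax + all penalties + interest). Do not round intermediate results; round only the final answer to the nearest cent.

Penalty: 5 × 3% × €118,651.00 = €17,797.65 (below the 17.5% cap of €20,763.93…)
Interest (9%/yr ÷ 12 = 0.75%/month): €118,651.00 × ((1 + 0.0075)^5 − 1) = €4,516.6561…
Total = €118,651.00 + €17,797.6500 + €4,516.6561… = €140,965.31

€140,965.31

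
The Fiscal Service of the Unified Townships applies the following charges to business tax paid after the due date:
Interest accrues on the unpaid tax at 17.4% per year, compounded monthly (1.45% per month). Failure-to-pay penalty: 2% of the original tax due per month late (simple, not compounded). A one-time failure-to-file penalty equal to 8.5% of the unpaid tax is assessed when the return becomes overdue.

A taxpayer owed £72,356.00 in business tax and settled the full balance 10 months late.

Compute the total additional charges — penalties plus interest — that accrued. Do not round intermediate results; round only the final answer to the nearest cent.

£31,824.81

Failure-to-file penalty: 8.5% × £72,356.00 = £6,150.26
Failure-to-pay penalty: 10 × 2% × £72,356.00 = £14,471.20
Interest: £72,356.00 × ((1 + 0.0145)^10 − 1) = £72,356.00 × 0.1548365… = £11,203.3521…
Penalties + interest = £20,621.4600 + £11,203.3521… = £31,824.81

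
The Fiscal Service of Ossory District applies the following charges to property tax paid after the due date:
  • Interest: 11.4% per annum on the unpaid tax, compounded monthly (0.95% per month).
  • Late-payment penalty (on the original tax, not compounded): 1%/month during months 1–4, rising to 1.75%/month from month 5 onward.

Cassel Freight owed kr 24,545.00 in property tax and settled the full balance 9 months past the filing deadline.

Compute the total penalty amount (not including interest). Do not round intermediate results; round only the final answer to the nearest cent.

kr 3,129.49

Penalty, months 1–4: 4 × 1% × kr 24,545.00 = kr 981.80
Penalty, months 5–9: 5 × 1.75% × kr 24,545.00 = kr 2,147.69…
Total penalty = kr 981.80 + kr 2,147.69… = kr 3,129.49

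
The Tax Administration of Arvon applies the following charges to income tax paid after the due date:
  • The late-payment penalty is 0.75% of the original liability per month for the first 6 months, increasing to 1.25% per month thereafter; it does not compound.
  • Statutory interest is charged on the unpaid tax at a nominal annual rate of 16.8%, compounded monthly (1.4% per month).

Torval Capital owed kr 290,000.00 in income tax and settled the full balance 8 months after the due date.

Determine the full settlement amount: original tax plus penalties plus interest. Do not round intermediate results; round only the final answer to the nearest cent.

Penalty, months 1–6: 6 × 0.75% × kr 290,000.00 = kr 13,050.00
Penalty, months 7–8: 2 × 1.25% × kr 290,000.00 = kr 7,250.00
Interest: kr 290,000.00 × ((1 + 0.014)^8 − 1) = kr 290,000.00 × 0.1176444… = kr 34,116.8712…
Total = kr 290,000.00 + kr 20,300.0000 + kr 34,116.8712… = kr 344,416.87

kr 344,416.87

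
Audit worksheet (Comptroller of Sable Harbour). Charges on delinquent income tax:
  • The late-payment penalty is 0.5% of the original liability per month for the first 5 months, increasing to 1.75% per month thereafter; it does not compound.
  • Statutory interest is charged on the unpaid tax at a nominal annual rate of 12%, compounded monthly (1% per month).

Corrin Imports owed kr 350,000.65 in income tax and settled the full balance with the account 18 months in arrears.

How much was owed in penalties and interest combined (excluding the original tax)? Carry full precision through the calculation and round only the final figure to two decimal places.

Penalty, months 1–5: 5 × 0.5% × kr 350,000.65 = kr 8,750.02…
Penalty, months 6–18: 13 × 1.75% × kr 350,000.65 = kr 79,625.15…
Interest: kr 350,000.65 × ((1 + 0.01)^18 − 1) = kr 350,000.65 × 0.1961475… = kr 68,651.7440…
Penalties + interest = kr 88,375.1641… + kr 68,651.7440… = kr 157,026.91

kr 157,026.91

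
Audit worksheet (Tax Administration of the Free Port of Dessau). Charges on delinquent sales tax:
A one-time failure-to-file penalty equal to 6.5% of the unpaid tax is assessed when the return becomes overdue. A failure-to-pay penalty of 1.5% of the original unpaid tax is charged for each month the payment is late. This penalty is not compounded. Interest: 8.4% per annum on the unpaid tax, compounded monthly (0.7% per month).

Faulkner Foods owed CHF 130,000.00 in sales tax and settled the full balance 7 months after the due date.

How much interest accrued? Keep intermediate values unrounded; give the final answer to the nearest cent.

Interest: CHF 130,000.00 × ((1 + 0.007)^7 − 1) = CHF 130,000.00 × 0.0500411… = CHF 6,505.3416…

CHF 6,505.34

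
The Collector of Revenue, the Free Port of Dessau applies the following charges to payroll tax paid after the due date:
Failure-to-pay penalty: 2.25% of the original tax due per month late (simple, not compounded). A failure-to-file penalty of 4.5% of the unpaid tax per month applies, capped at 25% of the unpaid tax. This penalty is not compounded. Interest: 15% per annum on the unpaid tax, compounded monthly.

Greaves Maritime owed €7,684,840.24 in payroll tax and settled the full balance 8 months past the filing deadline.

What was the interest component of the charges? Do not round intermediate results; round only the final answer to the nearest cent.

€802,958.99

Interest (15%/yr ÷ 12 = 1.25%/month): €7,684,840.24 × ((1 + 0.0125)^8 − 1) = €802,958.9949…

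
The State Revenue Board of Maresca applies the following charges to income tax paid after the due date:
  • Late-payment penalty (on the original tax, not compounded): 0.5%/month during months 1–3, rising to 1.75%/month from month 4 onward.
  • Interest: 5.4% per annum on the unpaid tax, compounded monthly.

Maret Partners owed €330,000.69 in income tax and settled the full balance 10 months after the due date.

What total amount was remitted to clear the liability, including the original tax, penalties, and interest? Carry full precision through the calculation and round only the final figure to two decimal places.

€390,530.17

Penalty, months 1–3: 3 × 0.5% × €330,000.69 = €4,950.01…
Penalty, months 4–10: 7 × 1.75% × €330,000.69 = €40,425.08…
Interest (5.4%/yr ÷ 12 = 0.45%/month): €330,000.69 × ((1 + 0.0045)^10 − 1) = €15,154.3813…
Total = €330,000.69 + €45,375.0949… + €15,154.3813… = €390,530.17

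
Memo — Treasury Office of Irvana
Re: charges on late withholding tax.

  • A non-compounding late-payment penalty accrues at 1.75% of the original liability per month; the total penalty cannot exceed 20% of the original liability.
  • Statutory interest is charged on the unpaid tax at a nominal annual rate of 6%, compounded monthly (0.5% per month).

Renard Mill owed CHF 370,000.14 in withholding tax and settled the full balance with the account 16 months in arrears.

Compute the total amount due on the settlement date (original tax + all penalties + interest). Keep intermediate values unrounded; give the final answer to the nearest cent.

Penalty (uncapped): 16 × 1.75% × CHF 370,000.14 = CHF 103,600.04…; cap = 20% × CHF 370,000.14 = CHF 74,000.03… → penalty = CHF 74,000.03…
Interest: CHF 370,000.14 × ((1 + 0.005)^16 − 1) = CHF 370,000.14 × 0.0830712… = CHF 30,736.3376…
Total = CHF 370,000.14 + CHF 74,000.0280 + CHF 30,736.3376… = CHF 474,736.51

CHF 474,736.51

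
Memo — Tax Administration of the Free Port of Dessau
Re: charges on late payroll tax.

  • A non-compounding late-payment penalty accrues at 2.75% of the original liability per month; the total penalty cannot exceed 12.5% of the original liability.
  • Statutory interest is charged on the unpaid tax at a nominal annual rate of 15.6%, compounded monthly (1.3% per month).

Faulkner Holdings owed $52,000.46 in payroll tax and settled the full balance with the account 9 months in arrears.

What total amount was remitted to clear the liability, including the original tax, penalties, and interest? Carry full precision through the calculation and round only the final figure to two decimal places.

$64,910.73

Penalty (uncapped): 9 × 2.75% × $52,000.46 = $12,870.11…; cap = 12.5% × $52,000.46 = $6,500.06… → penalty = $6,500.06…
Interest: $52,000.46 × ((1 + 0.013)^9 − 1) = $52,000.46 × 0.1232722… = $6,410.2108…
Total = $52,000.46 + $6,500.0575 + $6,410.2108… = $64,910.73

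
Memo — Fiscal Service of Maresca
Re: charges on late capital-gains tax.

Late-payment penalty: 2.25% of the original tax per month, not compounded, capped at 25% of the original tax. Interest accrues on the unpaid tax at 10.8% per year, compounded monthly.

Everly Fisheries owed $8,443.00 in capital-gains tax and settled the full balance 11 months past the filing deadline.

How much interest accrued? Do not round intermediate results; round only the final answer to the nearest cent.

$874.50

Interest (10.8%/yr ÷ 12 = 0.9%/month): $8,443.00 × ((1 + 0.009)^11 − 1) = $874.5046…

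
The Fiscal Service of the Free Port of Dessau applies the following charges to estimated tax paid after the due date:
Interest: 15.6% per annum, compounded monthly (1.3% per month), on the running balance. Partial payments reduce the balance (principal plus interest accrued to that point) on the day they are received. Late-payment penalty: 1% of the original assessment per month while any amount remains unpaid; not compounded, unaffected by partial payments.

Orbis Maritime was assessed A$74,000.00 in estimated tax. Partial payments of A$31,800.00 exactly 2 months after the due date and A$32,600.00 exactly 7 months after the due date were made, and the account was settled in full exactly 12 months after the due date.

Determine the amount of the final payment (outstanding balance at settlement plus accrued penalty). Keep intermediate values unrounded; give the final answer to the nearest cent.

A$24,327.00

Balance at month 2: A$74,000.0000 × (1 + 0.013)^2 = A$75,936.5060
After A$31,800.00 payment: A$75,936.5060 − A$31,800.00 = A$44,136.5060
Balance at month 7: A$44,136.5060 × (1 + 0.013)^5 = A$47,080.9456…
After A$32,600.00 payment: A$47,080.9456… − A$32,600.00 = A$14,480.9456…
Balance at month 12: A$14,480.9456… × (1 + 0.013)^5 = A$15,447.0001…
Penalty: 12 × 1% × A$74,000.00 = A$8,880.00
Final settlement = outstanding balance + penalty = A$15,447.0001… + A$8,880.00 = A$24,327.00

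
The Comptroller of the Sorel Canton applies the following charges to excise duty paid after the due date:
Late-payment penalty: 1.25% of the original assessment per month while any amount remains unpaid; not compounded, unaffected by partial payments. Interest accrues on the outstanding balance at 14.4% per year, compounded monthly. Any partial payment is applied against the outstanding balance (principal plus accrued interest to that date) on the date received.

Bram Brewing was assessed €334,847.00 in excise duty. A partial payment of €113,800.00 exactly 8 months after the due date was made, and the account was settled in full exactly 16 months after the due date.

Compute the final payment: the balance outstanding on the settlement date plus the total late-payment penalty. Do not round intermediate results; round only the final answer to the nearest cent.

Monthly rate = 14.4% ÷ 12 = 1.2%
Balance at month 8: €334,847.0000 × (1 + 0.012)^8 = €368,375.3083…
After €113,800.00 payment: €368,375.3083… − €113,800.00 = €254,575.3083…
Balance at month 16: €254,575.3083… × (1 + 0.012)^8 = €280,065.9934…
Penalty: 16 × 1.25% × €334,847.00 = €66,969.40
Final settlement = outstanding balance + penalty = €280,065.9934… + €66,969.40 = €347,035.39

€347,035.39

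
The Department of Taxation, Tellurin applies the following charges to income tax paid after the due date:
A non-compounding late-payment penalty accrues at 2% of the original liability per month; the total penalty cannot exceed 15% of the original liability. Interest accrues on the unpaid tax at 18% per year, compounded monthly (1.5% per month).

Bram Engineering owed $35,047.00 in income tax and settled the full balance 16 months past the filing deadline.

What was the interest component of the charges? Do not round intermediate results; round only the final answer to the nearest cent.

$9,427.14

Interest: $35,047.00 × ((1 + 0.015)^16 − 1) = $35,047.00 × 0.2689855… = $9,427.1365…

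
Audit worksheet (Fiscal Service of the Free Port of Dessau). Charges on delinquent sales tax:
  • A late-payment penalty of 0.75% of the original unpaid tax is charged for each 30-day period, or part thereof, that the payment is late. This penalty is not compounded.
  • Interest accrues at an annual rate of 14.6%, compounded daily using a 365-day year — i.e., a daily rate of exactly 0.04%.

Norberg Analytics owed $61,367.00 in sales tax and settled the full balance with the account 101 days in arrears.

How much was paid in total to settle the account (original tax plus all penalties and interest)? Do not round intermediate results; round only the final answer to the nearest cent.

Penalty periods: ⌈101/30⌉ = 4; penalty = 4 × 0.75% × $61,367.00 = $1,841.01
Interest: $61,367.00 × ((1 + 0.0004)^101 − 1) = $61,367.00 × 0.04121877… = $2,529.4723…
Total = $61,367.00 + $1,841.0100 + $2,529.4723… = $65,737.48

$65,737.48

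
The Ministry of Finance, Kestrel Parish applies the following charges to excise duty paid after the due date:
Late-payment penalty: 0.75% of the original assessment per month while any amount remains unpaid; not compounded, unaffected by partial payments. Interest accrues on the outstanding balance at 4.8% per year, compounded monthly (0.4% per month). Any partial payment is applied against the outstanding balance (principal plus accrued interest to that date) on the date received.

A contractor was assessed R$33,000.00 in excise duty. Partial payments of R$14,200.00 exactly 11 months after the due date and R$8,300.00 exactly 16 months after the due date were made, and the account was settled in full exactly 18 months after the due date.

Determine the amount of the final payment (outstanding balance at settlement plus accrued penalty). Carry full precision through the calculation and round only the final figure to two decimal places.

R$16,944.60

Balance at month 11: R$33,000.0000 × (1 + 0.004)^11 = R$34,481.3913…
After R$14,200.00 payment: R$34,481.3913… − R$14,200.00 = R$20,281.3913…
Balance at month 16: R$20,281.3913… × (1 + 0.004)^5 = R$20,690.2771…
After R$8,300.00 payment: R$20,690.2771… − R$8,300.00 = R$12,390.2771…
Balance at month 18: R$12,390.2771… × (1 + 0.004)^2 = R$12,489.5976…
Penalty: 18 × 0.75% × R$33,000.00 = R$4,455.00
Final settlement = outstanding balance + penalty = R$12,489.5976… + R$4,455.00 = R$16,944.60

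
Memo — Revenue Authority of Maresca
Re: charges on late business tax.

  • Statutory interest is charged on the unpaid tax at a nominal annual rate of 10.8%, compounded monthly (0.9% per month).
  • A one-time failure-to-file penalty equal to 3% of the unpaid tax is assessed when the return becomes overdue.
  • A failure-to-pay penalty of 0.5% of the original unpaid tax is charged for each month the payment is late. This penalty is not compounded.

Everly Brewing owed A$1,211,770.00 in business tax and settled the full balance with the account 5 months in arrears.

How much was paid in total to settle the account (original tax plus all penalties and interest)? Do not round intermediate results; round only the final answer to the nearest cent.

A$1,333,937.41

Failure-to-file penalty: 3% × A$1,211,770.00 = A$36,353.10
Failure-to-pay penalty = 0.5% × A$1,211,770.00 × 5 mo = A$30,294.25
Interest: A$1,211,770.00 × ((1 + 0.009)^5 − 1) = A$1,211,770.00 × 0.0458173… = A$55,520.0573…
Total = A$1,211,770.00 + A$66,647.3500 + A$55,520.0573… = A$1,333,937.41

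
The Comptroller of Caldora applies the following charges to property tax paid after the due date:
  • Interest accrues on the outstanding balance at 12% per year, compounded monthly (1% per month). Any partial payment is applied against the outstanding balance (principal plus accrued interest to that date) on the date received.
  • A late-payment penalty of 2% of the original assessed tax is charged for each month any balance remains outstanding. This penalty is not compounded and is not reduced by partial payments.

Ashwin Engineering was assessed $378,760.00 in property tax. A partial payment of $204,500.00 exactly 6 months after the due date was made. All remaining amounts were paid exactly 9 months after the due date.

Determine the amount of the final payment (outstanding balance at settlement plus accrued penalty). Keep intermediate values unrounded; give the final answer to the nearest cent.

Balance at month 6: $378,760.0000 × (1 + 0.01)^6 = $402,061.3722…
After $204,500.00 payment: $402,061.3722… − $204,500.00 = $197,561.3722…
Balance at month 9: $197,561.3722… × (1 + 0.01)^3 = $203,547.6794…
Penalty: 9 × 2% × $378,760.00 = $68,176.80
Final settlement = outstanding balance + penalty = $203,547.6794… + $68,176.80 = $271,724.48

$271,724.48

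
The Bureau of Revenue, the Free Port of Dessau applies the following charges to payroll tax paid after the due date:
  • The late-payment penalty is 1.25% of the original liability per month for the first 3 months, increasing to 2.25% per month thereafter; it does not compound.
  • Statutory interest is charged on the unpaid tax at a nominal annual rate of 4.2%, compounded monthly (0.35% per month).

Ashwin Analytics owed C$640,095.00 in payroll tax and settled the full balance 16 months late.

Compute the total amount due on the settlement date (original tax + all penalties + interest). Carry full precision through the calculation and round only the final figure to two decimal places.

C$888,128.15

Penalty, months 1–3: 3 × 1.25% × C$640,095.00 = C$24,003.56…
Penalty, months 4–16: 13 × 2.25% × C$640,095.00 = C$187,227.79…
Interest: C$640,095.00 × ((1 + 0.0035)^16 − 1) = C$640,095.00 × 0.0574943… = C$36,801.8046…
Total = C$640,095.00 + C$211,231.3500 + C$36,801.8046… = C$888,128.15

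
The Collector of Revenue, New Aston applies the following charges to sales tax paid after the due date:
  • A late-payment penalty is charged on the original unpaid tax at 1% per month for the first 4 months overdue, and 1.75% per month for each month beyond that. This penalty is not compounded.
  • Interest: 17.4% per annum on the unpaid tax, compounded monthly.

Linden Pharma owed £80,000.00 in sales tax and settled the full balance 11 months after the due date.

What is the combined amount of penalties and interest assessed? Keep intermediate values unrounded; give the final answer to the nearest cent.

Penalty, months 1–4: 4 × 1% × £80,000.00 = £3,200.00
Penalty, months 5–11: 7 × 1.75% × £80,000.00 = £9,800.00
Interest (17.4%/yr ÷ 12 = 1.45%/month): £80,000.00 × ((1 + 0.0145)^11 − 1) = £13,726.5329…
Penalties + interest = £13,000.0000 + £13,726.5329… = £26,726.53

£26,726.53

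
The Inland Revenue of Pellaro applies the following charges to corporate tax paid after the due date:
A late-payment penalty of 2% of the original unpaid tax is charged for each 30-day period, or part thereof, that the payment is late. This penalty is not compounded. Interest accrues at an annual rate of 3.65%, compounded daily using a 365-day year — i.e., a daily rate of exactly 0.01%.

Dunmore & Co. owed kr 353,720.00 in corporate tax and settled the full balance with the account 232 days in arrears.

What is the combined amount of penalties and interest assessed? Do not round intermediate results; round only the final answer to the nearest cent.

Penalty periods: ⌈232/30⌉ = 8; penalty = 8 × 2% × kr 353,720.00 = kr 56,595.20
Interest: kr 353,720.00 × ((1 + 0.0001)^232 − 1) = kr 353,720.00 × 0.02347003… = kr 8,301.8177…
Penalties + interest = kr 56,595.2000 + kr 8,301.8177… = kr 64,897.02

kr 64,897.02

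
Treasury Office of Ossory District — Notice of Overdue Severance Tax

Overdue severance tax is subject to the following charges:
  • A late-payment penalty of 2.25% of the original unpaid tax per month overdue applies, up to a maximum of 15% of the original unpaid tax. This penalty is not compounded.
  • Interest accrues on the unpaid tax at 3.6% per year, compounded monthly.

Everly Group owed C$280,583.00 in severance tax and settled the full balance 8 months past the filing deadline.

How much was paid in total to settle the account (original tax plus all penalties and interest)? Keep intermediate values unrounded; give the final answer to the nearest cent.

Penalty (uncapped): 8 × 2.25% × C$280,583.00 = C$50,504.94; cap = 15% × C$280,583.00 = C$42,087.45 → penalty = C$42,087.45
Interest (3.6%/yr ÷ 12 = 0.3%/month): C$280,583.00 × ((1 + 0.003)^8 − 1) = C$6,805.1248…
Total = C$280,583.00 + C$42,087.4500 + C$6,805.1248… = C$329,475.57

C$329,475.57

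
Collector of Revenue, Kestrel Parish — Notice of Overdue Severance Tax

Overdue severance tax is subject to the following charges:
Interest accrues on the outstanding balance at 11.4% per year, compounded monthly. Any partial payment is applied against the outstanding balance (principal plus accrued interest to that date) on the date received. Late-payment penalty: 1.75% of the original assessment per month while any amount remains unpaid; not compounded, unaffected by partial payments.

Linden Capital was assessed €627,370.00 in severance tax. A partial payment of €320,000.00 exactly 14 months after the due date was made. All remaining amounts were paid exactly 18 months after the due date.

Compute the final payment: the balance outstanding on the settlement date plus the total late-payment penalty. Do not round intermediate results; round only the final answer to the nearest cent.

€609,055.30

Monthly rate = 11.4% ÷ 12 = 0.95%
Balance at month 14: €627,370.0000 × (1 + 0.0095)^14 = €716,163.6491…
After €320,000.00 payment: €716,163.6491… − €320,000.00 = €396,163.6491…
Balance at month 18: €396,163.6491… × (1 + 0.0095)^4 = €411,433.7522…
Penalty: 18 × 1.75% × €627,370.00 = €197,621.55
Final settlement = outstanding balance + penalty = €411,433.7522… + €197,621.55 = €609,055.30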